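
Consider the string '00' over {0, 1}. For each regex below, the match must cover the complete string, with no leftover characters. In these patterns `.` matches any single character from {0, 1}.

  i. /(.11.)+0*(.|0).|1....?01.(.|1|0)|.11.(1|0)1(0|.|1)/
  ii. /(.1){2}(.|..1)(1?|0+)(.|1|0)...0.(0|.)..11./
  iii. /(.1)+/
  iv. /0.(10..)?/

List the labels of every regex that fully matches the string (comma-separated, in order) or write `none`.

iv

i → no match
ii → no match
iii → no match — must end with '1'
iv → match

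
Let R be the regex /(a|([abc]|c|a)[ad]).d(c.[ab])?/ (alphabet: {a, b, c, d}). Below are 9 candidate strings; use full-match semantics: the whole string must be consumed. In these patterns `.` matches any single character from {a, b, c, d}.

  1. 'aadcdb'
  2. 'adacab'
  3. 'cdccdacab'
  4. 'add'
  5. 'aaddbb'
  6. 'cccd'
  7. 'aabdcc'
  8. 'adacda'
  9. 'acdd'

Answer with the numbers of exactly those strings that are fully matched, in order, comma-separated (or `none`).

1. 'aadcdb' → match
2. 'adacab' → no match
3. 'cdccdacab' → no match
4. 'add' → match
5. 'aaddbb' → no match
6. 'cccd' → no match
7. 'aabdcc' → no match
8. 'adacda' → no match
9. 'acdd' → no match

1, 4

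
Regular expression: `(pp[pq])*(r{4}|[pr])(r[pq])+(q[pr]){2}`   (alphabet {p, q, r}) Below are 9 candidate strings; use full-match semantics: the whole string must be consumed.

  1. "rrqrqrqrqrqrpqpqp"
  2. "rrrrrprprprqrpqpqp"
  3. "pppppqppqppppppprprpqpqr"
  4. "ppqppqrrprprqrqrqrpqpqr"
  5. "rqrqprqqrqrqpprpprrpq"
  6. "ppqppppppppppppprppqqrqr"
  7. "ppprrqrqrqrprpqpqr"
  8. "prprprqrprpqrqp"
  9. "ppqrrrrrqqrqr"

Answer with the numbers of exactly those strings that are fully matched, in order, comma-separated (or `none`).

1, 2, 3, 4, 7, 8, 9

1 → match
2 → match
3 → match
4 → match
5 → no match
6 → no match
7 → match
8 → match
9 → match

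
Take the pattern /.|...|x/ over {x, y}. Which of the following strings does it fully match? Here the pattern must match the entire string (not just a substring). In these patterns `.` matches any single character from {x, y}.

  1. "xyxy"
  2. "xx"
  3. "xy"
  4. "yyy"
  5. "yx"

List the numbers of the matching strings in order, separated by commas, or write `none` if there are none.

4

1 → no match
2 → no match
3 → no match
4 → match
5 → no match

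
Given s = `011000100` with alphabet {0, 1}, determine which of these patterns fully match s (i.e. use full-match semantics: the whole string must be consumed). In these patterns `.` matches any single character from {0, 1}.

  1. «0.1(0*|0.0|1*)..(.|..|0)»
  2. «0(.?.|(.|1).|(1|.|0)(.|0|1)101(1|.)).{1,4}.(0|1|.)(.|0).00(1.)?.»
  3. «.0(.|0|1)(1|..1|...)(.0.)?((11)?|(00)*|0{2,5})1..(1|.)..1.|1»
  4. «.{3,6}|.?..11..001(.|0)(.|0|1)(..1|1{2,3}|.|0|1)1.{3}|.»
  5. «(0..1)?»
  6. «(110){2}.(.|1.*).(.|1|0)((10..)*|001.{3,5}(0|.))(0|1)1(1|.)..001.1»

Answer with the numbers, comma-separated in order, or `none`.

1

1 → match
2 → no match
3 → no match
4 → no match
5 → no match
6 → no match — must start with `110`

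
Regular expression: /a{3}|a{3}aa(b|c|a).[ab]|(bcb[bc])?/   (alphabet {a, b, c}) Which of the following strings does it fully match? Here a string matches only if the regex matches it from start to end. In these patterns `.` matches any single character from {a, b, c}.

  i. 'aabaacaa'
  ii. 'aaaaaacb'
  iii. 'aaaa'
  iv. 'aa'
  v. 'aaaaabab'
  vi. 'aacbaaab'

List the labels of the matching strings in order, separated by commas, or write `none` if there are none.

i → no match
ii → match
iii → no match
iv → no match
v → match
vi → no match

ii, v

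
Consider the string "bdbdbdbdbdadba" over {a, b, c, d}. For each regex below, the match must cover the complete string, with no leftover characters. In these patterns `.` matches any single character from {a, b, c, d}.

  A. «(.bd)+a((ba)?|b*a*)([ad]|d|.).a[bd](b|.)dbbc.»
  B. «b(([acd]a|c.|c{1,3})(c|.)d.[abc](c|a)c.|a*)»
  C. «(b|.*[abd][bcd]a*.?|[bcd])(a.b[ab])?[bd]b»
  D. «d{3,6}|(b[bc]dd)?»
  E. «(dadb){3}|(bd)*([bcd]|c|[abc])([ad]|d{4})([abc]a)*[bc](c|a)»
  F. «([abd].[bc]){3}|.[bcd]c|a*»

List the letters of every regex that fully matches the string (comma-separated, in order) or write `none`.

A → no match
B → no match
C → no match — must end with "b"
D → no match
E → match
F → no match

E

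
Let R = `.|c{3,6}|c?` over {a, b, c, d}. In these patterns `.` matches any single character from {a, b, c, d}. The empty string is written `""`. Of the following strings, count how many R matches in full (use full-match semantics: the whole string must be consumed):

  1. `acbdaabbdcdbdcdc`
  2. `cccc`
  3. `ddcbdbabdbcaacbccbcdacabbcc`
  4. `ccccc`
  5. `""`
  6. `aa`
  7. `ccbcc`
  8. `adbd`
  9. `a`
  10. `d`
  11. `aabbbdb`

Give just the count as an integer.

1 → no match
2 → match
3 → no match
4 → match
5 → match
6 → no match
7 → no match
8 → no match
9 → match
10 → match
11 → no match
Total matched: 5

5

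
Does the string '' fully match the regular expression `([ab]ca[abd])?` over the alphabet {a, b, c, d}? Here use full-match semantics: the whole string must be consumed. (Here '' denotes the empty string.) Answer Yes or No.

Yes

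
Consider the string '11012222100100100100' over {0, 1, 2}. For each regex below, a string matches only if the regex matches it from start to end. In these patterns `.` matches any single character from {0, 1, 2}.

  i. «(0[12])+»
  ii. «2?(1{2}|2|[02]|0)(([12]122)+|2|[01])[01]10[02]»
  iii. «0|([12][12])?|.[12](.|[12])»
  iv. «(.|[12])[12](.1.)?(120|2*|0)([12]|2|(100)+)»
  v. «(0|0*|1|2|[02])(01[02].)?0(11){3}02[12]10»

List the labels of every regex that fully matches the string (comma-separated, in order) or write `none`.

i → no match — must start with '0'
ii → no match
iii → no match
iv → match
v → no match — must end with '10'

iv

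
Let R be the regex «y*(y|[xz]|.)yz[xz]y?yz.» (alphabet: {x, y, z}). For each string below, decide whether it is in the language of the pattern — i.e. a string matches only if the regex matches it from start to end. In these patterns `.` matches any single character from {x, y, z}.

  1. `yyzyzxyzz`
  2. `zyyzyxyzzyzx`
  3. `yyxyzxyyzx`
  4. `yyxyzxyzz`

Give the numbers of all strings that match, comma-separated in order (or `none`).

1, 3, 4

1 → match
2 → no match
3 → match
4 → match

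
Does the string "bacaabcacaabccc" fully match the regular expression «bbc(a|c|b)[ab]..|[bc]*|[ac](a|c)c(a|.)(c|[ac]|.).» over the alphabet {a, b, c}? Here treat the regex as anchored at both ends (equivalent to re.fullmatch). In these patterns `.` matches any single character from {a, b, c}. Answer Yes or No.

No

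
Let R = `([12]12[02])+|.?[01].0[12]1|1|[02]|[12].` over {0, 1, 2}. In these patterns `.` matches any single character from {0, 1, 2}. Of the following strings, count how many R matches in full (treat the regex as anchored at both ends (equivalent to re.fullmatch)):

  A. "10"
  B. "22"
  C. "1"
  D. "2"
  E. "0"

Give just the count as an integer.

5

A → match
B → match
C → match
D → match
E → match
Total matched: 5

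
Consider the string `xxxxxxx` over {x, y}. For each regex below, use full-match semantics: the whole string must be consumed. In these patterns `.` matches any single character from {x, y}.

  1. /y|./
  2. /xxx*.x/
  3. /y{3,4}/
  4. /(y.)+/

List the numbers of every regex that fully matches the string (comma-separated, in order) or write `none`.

1 → no match
2 → match
3 → no match — must start with `y`
4 → no match — must start with `y`

2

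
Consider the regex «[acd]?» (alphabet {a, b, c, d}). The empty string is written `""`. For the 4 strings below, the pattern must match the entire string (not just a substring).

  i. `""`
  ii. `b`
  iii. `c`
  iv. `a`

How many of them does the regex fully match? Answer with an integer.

i → match
ii → no match
iii → match
iv → match
Total matched: 3

3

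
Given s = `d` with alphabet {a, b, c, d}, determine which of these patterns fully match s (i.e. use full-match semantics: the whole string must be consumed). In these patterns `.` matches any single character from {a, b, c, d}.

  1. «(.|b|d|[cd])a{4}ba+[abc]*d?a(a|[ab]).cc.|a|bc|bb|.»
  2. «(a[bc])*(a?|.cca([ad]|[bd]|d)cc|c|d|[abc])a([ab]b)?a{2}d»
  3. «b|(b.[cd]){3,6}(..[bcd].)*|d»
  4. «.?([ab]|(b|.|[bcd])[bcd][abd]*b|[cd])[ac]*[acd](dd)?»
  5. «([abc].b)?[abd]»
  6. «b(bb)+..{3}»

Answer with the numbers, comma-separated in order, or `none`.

1 → match
2 → no match — must end with `ad`
3 → match
4 → no match
5 → match
6 → no match — must start with `bbb`

1, 3, 5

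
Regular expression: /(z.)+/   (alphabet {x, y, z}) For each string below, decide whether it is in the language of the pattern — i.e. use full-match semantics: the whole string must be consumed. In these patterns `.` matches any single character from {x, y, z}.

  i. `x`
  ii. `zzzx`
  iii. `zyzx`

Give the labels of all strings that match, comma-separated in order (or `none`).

ii, iii

i → no match — must start with `z`
ii → match
iii → match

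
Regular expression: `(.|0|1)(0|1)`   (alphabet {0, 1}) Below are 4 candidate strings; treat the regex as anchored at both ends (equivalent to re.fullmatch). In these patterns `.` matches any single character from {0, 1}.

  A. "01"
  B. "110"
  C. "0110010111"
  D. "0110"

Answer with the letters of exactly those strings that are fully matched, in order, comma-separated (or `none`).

A → match
B → no match
C → no match
D → no match

A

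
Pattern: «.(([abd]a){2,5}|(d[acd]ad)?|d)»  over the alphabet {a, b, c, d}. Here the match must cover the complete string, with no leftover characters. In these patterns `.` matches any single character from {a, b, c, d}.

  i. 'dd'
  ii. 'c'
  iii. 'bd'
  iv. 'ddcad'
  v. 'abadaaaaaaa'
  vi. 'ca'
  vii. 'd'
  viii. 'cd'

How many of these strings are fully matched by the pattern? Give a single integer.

i. 'dd' → match
ii. 'c' → match
iii. 'bd' → match
iv. 'ddcad' → match
v. 'abadaaaaaaa' → match
vi. 'ca' → no match
vii. 'd' → match
viii. 'cd' → match
Total matched: 7

7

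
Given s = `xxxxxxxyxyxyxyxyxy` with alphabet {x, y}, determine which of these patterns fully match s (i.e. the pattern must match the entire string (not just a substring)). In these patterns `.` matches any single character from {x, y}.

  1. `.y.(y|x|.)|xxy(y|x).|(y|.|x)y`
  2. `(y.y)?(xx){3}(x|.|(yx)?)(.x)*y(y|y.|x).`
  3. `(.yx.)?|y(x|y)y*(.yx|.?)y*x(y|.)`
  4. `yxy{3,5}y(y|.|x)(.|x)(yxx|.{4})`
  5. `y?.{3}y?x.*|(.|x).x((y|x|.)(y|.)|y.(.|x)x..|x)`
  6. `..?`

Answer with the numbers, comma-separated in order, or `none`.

2, 5

1 → no match
2 → match
3 → no match
4 → no match — must start with `yxy`
5 → match
6 → no match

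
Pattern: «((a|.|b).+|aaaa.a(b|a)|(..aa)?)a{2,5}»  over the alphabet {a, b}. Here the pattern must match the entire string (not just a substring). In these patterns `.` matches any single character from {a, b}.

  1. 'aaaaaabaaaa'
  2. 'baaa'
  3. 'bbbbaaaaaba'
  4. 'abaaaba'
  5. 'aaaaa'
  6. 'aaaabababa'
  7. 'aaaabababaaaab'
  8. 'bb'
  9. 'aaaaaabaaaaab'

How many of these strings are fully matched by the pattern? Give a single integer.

3

1. 'aaaaaabaaaa' → match
2. 'baaa' → match
3. 'bbbbaaaaaba' → no match
4. 'abaaaba' → no match
5. 'aaaaa' → match
6. 'aaaabababa' → no match
7 → no match — must end with 'a'
8. 'bb' → no match — must end with 'a'
9 → no match — must end with 'a'
Total matched: 3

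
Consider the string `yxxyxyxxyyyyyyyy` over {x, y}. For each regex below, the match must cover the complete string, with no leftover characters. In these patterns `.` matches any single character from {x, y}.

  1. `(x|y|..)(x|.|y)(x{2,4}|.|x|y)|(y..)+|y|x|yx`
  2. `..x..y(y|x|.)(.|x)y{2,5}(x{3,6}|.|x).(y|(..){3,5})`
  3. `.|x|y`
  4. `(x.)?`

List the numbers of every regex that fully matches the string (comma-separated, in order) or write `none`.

1 → no match
2 → match
3 → no match
4 → no match

2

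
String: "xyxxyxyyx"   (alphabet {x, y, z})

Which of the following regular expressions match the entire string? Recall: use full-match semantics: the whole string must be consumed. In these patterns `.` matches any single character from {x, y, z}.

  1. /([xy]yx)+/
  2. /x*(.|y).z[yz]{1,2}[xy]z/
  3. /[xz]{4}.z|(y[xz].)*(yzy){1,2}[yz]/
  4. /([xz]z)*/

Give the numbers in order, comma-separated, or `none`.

1

1 → match
2 → no match — must end with "z"
3 → no match
4 → no match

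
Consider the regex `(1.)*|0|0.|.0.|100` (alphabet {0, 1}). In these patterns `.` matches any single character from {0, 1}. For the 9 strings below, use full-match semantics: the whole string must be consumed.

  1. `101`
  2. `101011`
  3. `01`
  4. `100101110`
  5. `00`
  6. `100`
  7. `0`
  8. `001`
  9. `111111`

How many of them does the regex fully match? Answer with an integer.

1 → match
2 → match
3 → match
4 → no match
5 → match
6 → match
7 → match
8 → match
9 → match
Total matched: 8

8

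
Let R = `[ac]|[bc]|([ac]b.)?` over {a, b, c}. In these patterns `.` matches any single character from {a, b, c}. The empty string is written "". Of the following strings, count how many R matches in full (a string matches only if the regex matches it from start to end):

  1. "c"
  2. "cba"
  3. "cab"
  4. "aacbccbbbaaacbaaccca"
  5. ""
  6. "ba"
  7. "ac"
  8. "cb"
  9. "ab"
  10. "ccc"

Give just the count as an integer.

1 → match
2 → match
3 → no match
4 → no match
5 → match
6 → no match
7 → no match
8 → no match
9 → no match
10 → no match
Total matched: 3

3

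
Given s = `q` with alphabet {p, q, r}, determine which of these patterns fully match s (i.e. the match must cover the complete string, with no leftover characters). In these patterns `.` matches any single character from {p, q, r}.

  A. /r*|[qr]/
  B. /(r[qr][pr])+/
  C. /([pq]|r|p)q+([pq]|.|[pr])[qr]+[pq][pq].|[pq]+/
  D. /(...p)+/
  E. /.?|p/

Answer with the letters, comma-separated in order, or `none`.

A → match
B → no match — must start with `r`
C → match
D → no match — must end with `p`
E → match

A, C, E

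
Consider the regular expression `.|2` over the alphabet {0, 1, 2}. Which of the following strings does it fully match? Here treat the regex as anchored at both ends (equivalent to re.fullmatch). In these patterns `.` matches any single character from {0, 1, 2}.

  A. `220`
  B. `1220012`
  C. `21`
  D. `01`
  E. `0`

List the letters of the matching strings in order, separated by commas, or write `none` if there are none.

E

A → no match
B → no match
C → no match
D → no match
E → match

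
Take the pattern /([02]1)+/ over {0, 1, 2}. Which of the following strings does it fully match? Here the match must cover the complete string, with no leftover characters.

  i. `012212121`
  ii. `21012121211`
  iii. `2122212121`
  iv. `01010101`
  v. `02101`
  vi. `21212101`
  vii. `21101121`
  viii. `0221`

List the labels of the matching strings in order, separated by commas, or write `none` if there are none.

i → no match
ii → no match
iii → no match
iv → match
v → no match
vi → match
vii → no match
viii → no match

iv, vi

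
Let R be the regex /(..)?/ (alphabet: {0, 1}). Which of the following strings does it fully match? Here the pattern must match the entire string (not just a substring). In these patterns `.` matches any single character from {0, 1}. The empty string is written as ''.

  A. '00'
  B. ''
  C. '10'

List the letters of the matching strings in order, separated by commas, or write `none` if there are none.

A, B, C

A → match
B → match
C → match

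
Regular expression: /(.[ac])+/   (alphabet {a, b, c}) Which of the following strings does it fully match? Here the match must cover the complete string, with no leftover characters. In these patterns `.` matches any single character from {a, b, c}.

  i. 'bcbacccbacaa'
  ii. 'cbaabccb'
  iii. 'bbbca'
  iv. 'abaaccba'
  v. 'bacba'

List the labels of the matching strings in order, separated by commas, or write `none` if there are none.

i → no match
ii → no match
iii → no match
iv → no match
v → no match

none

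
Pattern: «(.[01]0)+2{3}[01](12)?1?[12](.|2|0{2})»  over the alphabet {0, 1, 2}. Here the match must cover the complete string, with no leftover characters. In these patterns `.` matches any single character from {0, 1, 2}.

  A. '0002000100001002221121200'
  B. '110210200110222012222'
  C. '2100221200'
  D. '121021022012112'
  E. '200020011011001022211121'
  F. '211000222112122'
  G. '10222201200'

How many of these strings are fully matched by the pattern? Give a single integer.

1

A → match
B → no match
C. '2100221200' → no match
D → no match
E → no match
F → no match
G. '10222201200' → no match
Total matched: 1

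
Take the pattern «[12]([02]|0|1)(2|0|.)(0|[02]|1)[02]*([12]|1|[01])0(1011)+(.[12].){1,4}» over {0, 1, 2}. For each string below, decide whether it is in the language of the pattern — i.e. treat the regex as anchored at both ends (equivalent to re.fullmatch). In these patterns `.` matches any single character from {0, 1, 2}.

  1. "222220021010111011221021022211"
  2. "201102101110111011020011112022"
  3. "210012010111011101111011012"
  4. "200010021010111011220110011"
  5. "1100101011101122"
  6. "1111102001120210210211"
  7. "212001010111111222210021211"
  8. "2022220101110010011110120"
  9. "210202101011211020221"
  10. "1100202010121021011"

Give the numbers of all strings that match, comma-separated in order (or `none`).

1 → match
2 → no match
3 → no match
4 → no match
5 → no match
6 → no match
7 → no match
8 → no match
9 → match
10 → no match

1, 9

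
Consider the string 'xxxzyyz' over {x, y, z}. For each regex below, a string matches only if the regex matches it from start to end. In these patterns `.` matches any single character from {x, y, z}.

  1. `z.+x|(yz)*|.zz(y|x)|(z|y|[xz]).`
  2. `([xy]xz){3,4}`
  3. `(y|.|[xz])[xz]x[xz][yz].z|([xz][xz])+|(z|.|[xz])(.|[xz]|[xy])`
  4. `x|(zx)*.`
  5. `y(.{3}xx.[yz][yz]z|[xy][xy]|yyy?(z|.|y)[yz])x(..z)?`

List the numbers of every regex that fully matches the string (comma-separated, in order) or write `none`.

1 → no match
2 → no match — must end with 'xz'
3 → match
4 → no match
5 → no match — must start with 'y'

3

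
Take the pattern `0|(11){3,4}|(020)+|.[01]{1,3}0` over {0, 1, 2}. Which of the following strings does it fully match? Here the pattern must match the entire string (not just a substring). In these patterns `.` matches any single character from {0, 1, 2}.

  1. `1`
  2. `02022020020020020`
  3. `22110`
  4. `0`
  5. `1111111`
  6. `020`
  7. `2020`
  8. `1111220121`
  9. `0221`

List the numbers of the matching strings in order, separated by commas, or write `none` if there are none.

1 → no match
2 → no match
3 → no match
4 → match
5 → no match
6 → match
7 → no match
8 → no match
9 → no match

4, 6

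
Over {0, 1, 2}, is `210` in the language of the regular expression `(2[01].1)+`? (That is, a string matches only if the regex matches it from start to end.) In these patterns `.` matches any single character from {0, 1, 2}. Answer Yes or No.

No

Every match must end with `1`, but `210` does not.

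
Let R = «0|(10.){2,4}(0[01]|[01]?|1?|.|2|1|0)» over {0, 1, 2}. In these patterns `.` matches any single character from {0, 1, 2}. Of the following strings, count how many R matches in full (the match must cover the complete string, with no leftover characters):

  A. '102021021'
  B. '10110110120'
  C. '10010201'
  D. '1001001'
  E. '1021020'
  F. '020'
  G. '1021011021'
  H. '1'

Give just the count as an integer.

4

A → no match
B → no match
C → match
D → match
E → match
F → no match
G → match
H → no match
Total matched: 4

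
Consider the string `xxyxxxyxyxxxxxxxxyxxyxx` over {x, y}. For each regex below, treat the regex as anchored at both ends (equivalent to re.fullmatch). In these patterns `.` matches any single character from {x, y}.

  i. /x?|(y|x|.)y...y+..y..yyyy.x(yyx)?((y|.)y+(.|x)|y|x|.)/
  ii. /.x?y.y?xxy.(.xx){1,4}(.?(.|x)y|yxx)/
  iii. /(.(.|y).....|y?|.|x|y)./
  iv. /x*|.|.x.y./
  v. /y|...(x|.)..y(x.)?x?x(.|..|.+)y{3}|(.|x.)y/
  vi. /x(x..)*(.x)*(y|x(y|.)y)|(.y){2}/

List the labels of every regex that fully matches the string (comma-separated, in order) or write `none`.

ii

i → no match
ii → match
iii → no match
iv → no match
v → no match — must end with `y`
vi → no match — must end with `y`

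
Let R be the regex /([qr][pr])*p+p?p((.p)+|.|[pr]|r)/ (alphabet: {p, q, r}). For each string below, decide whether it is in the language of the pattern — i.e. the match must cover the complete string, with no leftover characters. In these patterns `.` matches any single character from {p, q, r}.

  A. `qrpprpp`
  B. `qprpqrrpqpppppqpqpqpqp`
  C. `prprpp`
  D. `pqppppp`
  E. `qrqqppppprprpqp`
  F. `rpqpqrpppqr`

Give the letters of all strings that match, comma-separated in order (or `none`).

A → no match
B → match
C → no match
D → no match
E → no match
F → no match

B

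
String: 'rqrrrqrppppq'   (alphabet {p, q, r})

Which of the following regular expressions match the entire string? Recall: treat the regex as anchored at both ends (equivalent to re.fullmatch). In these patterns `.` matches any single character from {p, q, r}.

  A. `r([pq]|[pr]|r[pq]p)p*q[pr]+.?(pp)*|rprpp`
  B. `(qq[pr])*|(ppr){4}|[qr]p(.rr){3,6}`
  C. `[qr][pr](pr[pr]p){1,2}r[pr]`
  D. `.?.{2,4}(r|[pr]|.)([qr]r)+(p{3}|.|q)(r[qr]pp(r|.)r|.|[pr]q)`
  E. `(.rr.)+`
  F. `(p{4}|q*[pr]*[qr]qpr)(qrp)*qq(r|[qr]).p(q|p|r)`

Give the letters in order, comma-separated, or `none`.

A → no match
B → no match
C → no match
D → match
E → no match
F → no match

D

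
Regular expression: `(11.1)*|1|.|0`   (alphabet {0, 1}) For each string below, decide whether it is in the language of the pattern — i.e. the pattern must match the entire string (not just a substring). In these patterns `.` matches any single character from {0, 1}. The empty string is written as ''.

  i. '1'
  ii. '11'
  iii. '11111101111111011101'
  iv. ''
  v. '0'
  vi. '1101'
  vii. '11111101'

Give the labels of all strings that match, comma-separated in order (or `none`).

i → match
ii → no match
iii → match
iv → match
v → match
vi → match
vii → match

i, iii, iv, v, vi, vii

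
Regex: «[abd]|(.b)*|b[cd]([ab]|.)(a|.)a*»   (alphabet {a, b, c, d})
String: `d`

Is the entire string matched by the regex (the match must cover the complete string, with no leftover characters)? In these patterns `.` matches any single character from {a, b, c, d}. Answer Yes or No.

Yes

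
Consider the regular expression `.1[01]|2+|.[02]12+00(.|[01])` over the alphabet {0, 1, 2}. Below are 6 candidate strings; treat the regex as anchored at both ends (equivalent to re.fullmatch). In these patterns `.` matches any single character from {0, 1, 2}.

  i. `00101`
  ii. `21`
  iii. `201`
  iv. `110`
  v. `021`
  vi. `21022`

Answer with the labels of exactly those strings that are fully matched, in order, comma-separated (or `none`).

i → no match
ii → no match
iii → no match
iv → match
v → no match
vi → no match

iv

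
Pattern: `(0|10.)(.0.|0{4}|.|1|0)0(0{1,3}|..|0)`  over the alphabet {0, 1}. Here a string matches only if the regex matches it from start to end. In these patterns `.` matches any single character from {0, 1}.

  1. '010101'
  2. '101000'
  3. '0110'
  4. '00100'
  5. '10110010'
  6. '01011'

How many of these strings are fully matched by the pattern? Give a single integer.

2

1. '010101' → no match
2. '101000' → match
3. '0110' → no match
4. '00100' → no match
5. '10110010' → no match
6. '01011' → match
Total matched: 2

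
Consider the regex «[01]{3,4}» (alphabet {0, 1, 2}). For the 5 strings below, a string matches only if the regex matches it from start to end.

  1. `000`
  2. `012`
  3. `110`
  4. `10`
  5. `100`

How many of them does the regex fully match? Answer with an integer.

3

1 → match
2 → no match
3 → match
4 → no match
5 → match
Total matched: 3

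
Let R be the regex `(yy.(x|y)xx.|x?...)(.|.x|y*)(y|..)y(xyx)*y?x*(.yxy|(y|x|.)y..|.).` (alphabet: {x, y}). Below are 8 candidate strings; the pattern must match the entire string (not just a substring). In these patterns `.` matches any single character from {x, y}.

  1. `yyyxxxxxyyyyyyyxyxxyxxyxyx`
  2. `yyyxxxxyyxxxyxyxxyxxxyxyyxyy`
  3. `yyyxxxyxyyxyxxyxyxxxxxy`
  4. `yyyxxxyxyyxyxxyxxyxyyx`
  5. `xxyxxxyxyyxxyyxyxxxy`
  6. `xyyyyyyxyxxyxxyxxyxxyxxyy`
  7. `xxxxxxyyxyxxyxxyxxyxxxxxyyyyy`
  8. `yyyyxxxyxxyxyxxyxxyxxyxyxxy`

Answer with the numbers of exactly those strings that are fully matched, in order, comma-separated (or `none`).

1 → no match
2 → no match
3 → match
4 → match
5 → no match
6 → match
7 → match
8 → match

3, 4, 6, 7, 8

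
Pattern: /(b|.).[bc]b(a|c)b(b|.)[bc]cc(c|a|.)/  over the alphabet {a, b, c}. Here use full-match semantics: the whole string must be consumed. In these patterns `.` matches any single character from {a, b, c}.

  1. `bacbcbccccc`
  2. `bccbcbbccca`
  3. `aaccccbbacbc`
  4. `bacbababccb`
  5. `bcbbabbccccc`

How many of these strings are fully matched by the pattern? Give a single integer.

3

1. `bacbcbccccc` → match
2. `bccbcbbccca` → match
3. `aaccccbbacbc` → no match
4. `bacbababccb` → match
5. `bcbbabbccccc` → no match
Total matched: 3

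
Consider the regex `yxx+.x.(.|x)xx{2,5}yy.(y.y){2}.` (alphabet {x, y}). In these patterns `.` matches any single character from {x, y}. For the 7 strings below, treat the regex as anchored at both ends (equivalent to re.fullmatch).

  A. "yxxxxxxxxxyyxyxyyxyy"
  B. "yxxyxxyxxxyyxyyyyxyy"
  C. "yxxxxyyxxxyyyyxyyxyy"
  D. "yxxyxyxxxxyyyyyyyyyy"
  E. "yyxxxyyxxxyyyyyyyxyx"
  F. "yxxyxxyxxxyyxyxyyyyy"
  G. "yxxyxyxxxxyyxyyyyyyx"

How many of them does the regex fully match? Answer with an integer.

6

A → match
B → match
C → match
D → match
E → no match — must start with "yxx"
F → match
G → match
Total matched: 6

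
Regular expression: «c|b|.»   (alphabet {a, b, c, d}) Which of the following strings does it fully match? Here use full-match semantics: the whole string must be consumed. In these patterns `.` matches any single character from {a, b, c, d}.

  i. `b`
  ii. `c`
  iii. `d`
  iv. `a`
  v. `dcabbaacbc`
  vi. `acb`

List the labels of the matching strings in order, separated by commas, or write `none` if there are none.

i → match
ii → match
iii → match
iv → match
v → no match
vi → no match

i, ii, iii, iv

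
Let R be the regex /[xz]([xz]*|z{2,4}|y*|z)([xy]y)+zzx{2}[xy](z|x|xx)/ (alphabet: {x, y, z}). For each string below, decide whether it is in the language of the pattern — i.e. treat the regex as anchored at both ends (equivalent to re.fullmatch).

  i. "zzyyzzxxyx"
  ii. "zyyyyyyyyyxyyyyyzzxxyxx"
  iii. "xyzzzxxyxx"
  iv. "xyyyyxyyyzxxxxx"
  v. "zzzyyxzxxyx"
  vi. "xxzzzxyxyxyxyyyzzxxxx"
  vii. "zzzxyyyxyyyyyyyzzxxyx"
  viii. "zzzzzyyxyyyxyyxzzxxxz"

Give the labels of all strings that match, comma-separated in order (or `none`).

i → match
ii → match
iii → no match
iv → no match
v → no match
vi → match
vii → match
viii → no match

i, ii, vi, vii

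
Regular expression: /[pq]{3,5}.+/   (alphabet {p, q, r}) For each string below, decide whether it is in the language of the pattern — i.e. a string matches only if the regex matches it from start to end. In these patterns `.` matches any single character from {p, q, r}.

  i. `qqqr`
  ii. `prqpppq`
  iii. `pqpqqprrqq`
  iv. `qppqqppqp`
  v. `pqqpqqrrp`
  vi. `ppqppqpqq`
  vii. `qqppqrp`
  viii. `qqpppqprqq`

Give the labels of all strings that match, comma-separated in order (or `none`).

i → match
ii → no match
iii → match
iv → match
v → match
vi → match
vii → match
viii → match

i, iii, iv, v, vi, vii, viii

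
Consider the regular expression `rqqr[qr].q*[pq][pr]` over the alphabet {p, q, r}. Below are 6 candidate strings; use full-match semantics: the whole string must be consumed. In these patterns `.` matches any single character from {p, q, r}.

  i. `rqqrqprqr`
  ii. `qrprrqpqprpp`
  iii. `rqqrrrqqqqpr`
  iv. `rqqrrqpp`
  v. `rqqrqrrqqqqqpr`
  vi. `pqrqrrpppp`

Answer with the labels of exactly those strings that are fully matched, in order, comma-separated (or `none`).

iii, iv

i → no match
ii → no match — must start with `rqqr`
iii → match
iv → match
v → no match
vi → no match — must start with `rqqr`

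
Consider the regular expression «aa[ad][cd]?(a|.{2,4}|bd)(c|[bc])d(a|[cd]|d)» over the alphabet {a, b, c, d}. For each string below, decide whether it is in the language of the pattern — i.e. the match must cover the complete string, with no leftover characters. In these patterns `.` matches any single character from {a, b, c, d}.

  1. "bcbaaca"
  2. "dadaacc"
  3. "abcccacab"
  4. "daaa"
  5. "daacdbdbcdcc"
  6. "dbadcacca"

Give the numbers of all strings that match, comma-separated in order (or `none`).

none

1 → no match — must start with "aa"
2 → no match — must start with "aa"
3 → no match — must start with "aa"
4 → no match — must start with "aa"
5 → no match — must start with "aa"
6 → no match — must start with "aa"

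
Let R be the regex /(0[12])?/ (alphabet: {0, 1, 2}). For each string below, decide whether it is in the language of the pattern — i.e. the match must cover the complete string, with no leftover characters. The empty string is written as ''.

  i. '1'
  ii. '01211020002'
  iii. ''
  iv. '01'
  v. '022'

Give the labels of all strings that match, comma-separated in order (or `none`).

iii, iv

i. '1' → no match
ii. '01211020002' → no match
iii. '' → match
iv. '01' → match
v. '022' → no match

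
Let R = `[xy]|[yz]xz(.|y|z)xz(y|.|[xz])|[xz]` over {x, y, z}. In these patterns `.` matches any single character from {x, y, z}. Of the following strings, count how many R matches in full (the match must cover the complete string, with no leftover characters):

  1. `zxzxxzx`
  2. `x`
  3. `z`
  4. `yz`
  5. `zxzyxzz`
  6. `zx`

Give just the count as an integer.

1. `zxzxxzx` → match
2. `x` → match
3. `z` → match
4. `yz` → no match
5. `zxzyxzz` → match
6. `zx` → no match
Total matched: 4

4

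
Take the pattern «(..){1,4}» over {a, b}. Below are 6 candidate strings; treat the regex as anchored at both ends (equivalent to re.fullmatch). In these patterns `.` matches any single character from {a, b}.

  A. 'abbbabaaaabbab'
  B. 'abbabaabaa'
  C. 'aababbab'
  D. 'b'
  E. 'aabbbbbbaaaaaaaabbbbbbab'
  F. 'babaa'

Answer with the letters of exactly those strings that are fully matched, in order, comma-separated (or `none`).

A → no match
B → no match
C → match
D → no match
E → no match
F → no match

C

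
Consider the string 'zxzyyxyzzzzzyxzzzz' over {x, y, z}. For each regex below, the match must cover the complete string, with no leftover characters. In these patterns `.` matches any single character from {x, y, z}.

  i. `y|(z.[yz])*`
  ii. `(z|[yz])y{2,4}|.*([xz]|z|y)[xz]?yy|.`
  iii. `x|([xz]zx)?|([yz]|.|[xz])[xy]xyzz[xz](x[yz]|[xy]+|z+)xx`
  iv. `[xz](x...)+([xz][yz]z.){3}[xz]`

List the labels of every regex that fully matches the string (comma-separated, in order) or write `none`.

iv

i → no match
ii → no match
iii → no match
iv → match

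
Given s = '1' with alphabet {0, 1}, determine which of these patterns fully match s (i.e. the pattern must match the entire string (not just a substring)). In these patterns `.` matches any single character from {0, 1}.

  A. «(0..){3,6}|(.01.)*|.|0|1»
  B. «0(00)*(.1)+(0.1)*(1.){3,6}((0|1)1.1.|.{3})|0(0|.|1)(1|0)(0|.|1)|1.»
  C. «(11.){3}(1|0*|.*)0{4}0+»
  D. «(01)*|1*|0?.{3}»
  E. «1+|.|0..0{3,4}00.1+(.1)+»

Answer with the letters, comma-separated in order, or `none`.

A → match
B → no match
C → no match — must start with '11'
D → match
E → match

A, D, E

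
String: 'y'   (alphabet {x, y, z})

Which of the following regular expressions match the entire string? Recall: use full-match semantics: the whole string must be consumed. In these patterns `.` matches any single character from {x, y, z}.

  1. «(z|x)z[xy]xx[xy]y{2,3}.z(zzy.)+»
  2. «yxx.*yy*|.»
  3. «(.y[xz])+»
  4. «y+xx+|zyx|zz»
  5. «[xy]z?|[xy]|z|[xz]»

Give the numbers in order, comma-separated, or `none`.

2, 5

1 → no match
2 → match
3 → no match
4 → no match
5 → match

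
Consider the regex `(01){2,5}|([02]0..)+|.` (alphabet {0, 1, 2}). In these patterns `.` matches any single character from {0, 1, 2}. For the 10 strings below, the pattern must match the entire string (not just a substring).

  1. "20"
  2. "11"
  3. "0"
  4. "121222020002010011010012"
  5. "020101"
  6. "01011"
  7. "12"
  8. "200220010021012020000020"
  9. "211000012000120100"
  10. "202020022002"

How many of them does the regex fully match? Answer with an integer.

2

1 → no match
2 → no match
3 → match
4 → no match
5 → no match
6 → no match
7 → no match
8 → no match
9 → no match
10 → match
Total matched: 2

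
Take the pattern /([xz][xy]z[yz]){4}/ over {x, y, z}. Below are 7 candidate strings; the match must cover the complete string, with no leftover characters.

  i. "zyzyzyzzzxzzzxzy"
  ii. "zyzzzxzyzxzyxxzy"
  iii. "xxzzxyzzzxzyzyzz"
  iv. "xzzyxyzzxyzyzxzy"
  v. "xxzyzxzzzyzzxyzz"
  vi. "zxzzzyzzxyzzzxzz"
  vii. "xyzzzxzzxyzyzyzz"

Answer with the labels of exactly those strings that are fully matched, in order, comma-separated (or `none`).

i → match
ii → match
iii → match
iv → no match
v → match
vi → match
vii → match

i, ii, iii, v, vi, vii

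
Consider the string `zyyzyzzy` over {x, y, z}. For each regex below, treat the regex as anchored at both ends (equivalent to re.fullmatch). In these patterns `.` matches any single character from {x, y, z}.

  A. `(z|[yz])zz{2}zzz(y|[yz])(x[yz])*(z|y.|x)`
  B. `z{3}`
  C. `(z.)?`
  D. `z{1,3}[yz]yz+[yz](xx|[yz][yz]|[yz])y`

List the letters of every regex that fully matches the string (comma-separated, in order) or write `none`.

A → no match
B → no match — must end with `z`
C → no match
D → match

D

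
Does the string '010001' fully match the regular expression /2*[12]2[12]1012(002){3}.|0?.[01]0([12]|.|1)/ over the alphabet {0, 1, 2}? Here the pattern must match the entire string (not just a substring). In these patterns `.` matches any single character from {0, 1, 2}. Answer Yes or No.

No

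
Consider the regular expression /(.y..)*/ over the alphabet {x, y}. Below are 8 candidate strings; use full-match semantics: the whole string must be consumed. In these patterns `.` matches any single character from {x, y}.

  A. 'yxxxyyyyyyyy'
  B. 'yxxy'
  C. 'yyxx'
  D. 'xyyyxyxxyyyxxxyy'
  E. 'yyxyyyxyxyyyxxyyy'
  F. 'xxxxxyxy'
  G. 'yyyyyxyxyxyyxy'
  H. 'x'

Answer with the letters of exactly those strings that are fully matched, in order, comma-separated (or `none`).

C

A → no match
B → no match
C → match
D → no match
E → no match
F → no match
G → no match
H → no match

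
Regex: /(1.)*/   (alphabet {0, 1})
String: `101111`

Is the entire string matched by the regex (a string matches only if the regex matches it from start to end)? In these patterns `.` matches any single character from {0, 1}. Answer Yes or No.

Yes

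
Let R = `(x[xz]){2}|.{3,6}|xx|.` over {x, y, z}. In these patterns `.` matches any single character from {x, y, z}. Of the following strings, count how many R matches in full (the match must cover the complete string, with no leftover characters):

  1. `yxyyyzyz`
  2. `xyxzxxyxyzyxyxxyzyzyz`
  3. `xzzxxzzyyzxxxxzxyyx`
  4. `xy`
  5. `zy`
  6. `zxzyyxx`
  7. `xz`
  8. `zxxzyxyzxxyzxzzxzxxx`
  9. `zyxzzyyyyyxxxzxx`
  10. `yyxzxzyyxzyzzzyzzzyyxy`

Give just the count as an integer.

0

1. `yxyyyzyz` → no match
2 → no match
3 → no match
4. `xy` → no match
5. `zy` → no match
6. `zxzyyxx` → no match
7. `xz` → no match
8 → no match
9 → no match
10 → no match
Total matched: 0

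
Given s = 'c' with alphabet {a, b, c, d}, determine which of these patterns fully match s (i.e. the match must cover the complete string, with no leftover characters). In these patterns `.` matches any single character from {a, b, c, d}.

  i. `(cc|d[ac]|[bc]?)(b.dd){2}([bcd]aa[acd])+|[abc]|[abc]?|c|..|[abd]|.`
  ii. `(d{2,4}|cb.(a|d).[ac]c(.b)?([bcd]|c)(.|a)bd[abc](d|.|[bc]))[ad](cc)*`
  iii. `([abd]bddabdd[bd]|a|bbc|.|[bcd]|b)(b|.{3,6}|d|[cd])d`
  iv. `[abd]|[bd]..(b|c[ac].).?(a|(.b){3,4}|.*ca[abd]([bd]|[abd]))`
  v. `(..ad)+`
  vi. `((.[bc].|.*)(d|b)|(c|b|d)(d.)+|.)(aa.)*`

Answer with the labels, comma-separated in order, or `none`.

i, vi

i → match
ii → no match
iii → no match — must end with 'd'
iv → no match
v → no match — must end with 'ad'
vi → match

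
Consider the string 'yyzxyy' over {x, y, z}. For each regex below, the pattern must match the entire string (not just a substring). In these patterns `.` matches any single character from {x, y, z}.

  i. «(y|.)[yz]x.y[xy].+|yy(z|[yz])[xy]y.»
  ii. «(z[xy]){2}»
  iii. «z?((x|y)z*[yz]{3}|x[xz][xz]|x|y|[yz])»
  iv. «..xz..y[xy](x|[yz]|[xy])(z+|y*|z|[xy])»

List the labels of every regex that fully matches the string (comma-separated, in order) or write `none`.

i

i → match
ii → no match — must start with 'z'
iii → no match
iv → no match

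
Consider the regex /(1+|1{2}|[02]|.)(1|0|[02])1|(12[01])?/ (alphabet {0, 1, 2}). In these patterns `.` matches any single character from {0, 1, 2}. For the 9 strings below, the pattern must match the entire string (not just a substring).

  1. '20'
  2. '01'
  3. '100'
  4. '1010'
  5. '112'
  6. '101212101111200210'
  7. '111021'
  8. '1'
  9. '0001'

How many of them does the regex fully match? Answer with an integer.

1 → no match
2 → no match
3 → no match
4 → no match
5 → no match
6 → no match
7 → no match
8 → no match
9 → no match
Total matched: 0

0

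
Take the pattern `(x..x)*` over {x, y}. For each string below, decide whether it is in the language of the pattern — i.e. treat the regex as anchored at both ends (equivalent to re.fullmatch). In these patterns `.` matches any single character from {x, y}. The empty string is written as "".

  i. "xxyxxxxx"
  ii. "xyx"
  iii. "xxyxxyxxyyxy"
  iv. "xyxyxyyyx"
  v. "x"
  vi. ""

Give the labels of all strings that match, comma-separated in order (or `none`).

i → match
ii → no match
iii → no match
iv → no match
v → no match
vi → match

i, vi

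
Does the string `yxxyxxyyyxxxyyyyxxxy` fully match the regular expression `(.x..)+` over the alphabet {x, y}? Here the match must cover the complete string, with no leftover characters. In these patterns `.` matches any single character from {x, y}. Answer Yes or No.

No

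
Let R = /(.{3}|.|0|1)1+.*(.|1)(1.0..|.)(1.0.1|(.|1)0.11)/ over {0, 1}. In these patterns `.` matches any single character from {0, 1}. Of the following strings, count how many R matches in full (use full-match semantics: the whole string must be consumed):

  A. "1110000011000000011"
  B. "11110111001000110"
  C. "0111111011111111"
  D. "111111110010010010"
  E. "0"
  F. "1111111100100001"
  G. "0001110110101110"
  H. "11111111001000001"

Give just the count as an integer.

1

A → match
B → no match
C → no match
D → no match
E → no match
F → no match
G → no match
H → no match
Total matched: 1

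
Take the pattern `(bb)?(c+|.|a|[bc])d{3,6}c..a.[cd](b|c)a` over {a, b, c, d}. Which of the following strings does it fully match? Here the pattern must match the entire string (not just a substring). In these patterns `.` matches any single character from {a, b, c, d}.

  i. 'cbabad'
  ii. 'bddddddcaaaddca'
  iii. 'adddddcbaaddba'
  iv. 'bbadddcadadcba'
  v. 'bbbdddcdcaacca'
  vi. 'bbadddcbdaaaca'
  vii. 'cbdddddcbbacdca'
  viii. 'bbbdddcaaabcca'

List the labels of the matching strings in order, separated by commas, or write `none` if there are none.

ii, iii, iv, v, viii

i → no match — must end with 'a'
ii → match
iii → match
iv → match
v → match
vi → no match
vii → no match
viii → match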